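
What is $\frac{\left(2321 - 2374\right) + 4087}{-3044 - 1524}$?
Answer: $- \frac{2017}{2284} \approx -0.8831$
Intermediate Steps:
$\frac{\left(2321 - 2374\right) + 4087}{-3044 - 1524} = \frac{\left(2321 - 2374\right) + 4087}{-4568} = \left(-53 + 4087\right) \left(- \frac{1}{4568}\right) = 4034 \left(- \frac{1}{4568}\right) = - \frac{2017}{2284}$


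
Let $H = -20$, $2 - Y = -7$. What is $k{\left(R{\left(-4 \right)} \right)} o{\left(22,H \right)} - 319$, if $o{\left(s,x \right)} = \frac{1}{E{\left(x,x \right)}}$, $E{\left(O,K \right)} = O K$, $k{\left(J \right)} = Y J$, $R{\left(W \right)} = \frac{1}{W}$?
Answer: $- \frac{510409}{1600} \approx -319.01$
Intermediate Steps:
$Y = 9$ ($Y = 2 - -7 = 2 + 7 = 9$)
$k{\left(J \right)} = 9 J$
$E{\left(O,K \right)} = K O$
$o{\left(s,x \right)} = \frac{1}{x^{2}}$ ($o{\left(s,x \right)} = \frac{1}{x x} = \frac{1}{x^{2}}$)
$k{\left(R{\left(-4 \right)} \right)} o{\left(22,H \right)} - 319 = \frac{9 \frac{1}{-4}}{400} - 319 = 9 \left(- \frac{1}{4}\right) \frac{1}{400} - 319 = \left(- \frac{9}{4}\right) \frac{1}{400} - 319 = - \frac{9}{1600} - 319 = - \frac{510409}{1600}$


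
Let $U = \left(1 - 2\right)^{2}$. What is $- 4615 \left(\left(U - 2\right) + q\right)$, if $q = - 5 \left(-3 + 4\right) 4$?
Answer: $96915$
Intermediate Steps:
$U = 1$ ($U = \left(-1\right)^{2} = 1$)
$q = -20$ ($q = - 5 \cdot 1 \cdot 4 = \left(-5\right) 4 = -20$)
$- 4615 \left(\left(U - 2\right) + q\right) = - 4615 \left(\left(1 - 2\right) - 20\right) = - 4615 \left(-1 - 20\right) = \left(-4615\right) \left(-21\right) = 96915$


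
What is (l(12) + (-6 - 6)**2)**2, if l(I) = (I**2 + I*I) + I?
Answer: 197136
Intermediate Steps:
l(I) = I + 2*I**2 (l(I) = (I**2 + I**2) + I = 2*I**2 + I = I + 2*I**2)
(l(12) + (-6 - 6)**2)**2 = (12*(1 + 2*12) + (-6 - 6)**2)**2 = (12*(1 + 24) + (-12)**2)**2 = (12*25 + 144)**2 = (300 + 144)**2 = 444**2 = 197136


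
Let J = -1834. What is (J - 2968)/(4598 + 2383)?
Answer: -4802/6981 ≈ -0.68787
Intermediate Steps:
(J - 2968)/(4598 + 2383) = (-1834 - 2968)/(4598 + 2383) = -4802/6981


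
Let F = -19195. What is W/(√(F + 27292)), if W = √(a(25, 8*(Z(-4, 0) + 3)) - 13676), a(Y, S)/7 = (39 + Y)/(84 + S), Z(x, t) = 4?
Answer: 6*I*√8542335/13495 ≈ 1.2995*I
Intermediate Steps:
a(Y, S) = 7*(39 + Y)/(84 + S) (a(Y, S) = 7*((39 + Y)/(84 + S)) = 7*(39 + Y)/(84 + S))
W = 18*I*√1055/5 (W = √(7*(39 + 25)/(84 + 8*(4 + 3)) - 13676) = √(7*64/(84 + 8*7) - 13676) = √(7*64/(84 + 56) - 13676) = √(7*64/140 - 13676) = √(7*(1/140)*64 - 13676) = √(16/5 - 13676) = √(-68364/5) = 18*I*√1055/5 ≈ 116.93*I)
W/(√(F + 27292)) = (18*I*√1055/5)/(√(-19195 + 27292)) = (18*I*√1055/5)/(√8097) = (18*I*√1055/5)*(√8097/8097) = 6*I*√8542335/13495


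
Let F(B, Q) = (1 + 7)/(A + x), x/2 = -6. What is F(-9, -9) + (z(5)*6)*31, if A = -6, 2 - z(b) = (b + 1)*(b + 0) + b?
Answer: -55246/9 ≈ -6138.4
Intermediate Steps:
x = -12 (x = 2*(-6) = -12)
z(b) = 2 - b - b*(1 + b) (z(b) = 2 - ((b + 1)*(b + 0) + b) = 2 - ((1 + b)*b + b) = 2 - (b*(1 + b) + b) = 2 - (b + b*(1 + b)) = 2 + (-b - b*(1 + b)) = 2 - b - b*(1 + b))
F(B, Q) = -4/9 (F(B, Q) = (1 + 7)/(-6 - 12) = 8/(-18) = 8*(-1/18) = -4/9)
F(-9, -9) + (z(5)*6)*31 = -4/9 + ((2 - 1*5² - 2*5)*6)*31 = -4/9 + ((2 - 1*25 - 10)*6)*31 = -4/9 + ((2 - 25 - 10)*6)*31 = -4/9 - 33*6*31 = -4/9 - 198*31 = -4/9 - 6138 = -55246/9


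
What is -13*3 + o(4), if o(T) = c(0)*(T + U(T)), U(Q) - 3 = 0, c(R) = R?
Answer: -39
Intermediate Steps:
U(Q) = 3 (U(Q) = 3 + 0 = 3)
o(T) = 0 (o(T) = 0*(T + 3) = 0*(3 + T) = 0)
-13*3 + o(4) = -13*3 + 0 = -39 + 0 = -39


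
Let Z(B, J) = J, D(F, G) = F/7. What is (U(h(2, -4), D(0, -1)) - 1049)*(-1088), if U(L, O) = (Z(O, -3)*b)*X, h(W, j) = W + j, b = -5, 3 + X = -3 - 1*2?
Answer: 1271872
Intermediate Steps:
D(F, G) = F/7 (D(F, G) = F*(1/7) = F/7)
X = -8 (X = -3 + (-3 - 1*2) = -3 + (-3 - 2) = -3 - 5 = -8)
U(L, O) = -120 (U(L, O) = -3*(-5)*(-8) = 15*(-8) = -120)
(U(h(2, -4), D(0, -1)) - 1049)*(-1088) = (-120 - 1049)*(-1088) = -1169*(-1088) = 1271872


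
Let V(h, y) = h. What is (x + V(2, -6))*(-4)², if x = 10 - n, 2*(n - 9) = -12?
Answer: 144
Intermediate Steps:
n = 3 (n = 9 + (½)*(-12) = 9 - 6 = 3)
x = 7 (x = 10 - 1*3 = 10 - 3 = 7)
(x + V(2, -6))*(-4)² = (7 + 2)*(-4)² = 9*16 = 144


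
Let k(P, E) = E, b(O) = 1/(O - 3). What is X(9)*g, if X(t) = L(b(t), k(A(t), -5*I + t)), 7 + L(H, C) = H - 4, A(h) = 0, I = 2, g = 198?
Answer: -2145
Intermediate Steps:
b(O) = 1/(-3 + O)
L(H, C) = -11 + H (L(H, C) = -7 + (H - 4) = -7 + (-4 + H) = -11 + H)
X(t) = -11 + 1/(-3 + t)
X(9)*g = ((34 - 11*9)/(-3 + 9))*198 = ((34 - 99)/6)*198 = ((⅙)*(-65))*198 = -65/6*198 = -2145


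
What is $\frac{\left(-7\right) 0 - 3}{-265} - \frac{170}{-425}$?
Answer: $\frac{109}{265} \approx 0.41132$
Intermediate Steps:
$\frac{\left(-7\right) 0 - 3}{-265} - \frac{170}{-425} = \left(0 - 3\right) \left(- \frac{1}{265}\right) - - \frac{2}{5} = \left(-3\right) \left(- \frac{1}{265}\right) + \frac{2}{5} = \frac{3}{265} + \frac{2}{5} = \frac{109}{265}$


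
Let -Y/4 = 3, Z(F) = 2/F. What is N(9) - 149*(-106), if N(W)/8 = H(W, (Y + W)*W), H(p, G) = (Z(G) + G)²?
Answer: 15788714/729 ≈ 21658.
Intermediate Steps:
Y = -12 (Y = -4*3 = -12)
H(p, G) = (G + 2/G)² (H(p, G) = (2/G + G)² = (G + 2/G)²)
N(W) = 8*(2 + W²*(-12 + W)²)²/(W²*(-12 + W)²) (N(W) = 8*((2 + ((-12 + W)*W)²)²/((-12 + W)*W)²) = 8*((2 + (W*(-12 + W))²)²/(W*(-12 + W))²) = 8*((1/(W²*(-12 + W)²))*(2 + W²*(-12 + W)²)²) = 8*((2 + W²*(-12 + W)²)²/(W²*(-12 + W)²)) = 8*(2 + W²*(-12 + W)²)²/(W²*(-12 + W)²))
N(9) - 149*(-106) = 8*(2 + 9²*(-12 + 9)²)²/(9²*(-12 + 9)²) - 149*(-106) = 8*(1/81)*(2 + 81*(-3)²)²/(-3)² + 15794 = 8*(1/81)*(⅑)*(2 + 81*9)² + 15794 = 8*(1/81)*(⅑)*(2 + 729)² + 15794 = 8*(1/81)*(⅑)*731² + 15794 = 8*(1/81)*(⅑)*534361 + 15794 = 4274888/729 + 15794 = 15788714/729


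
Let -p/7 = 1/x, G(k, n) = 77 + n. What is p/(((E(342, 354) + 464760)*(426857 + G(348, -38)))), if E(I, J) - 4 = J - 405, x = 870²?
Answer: -7/150156941069851200 ≈ -4.6618e-17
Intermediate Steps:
x = 756900
E(I, J) = -401 + J (E(I, J) = 4 + (J - 405) = 4 + (-405 + J) = -401 + J)
p = -7/756900 ≈ -9.2483e-6
p/(((E(342, 354) + 464760)*(426857 + G(348, -38)))) = -7*1/((426857 + (77 - 38))*((-401 + 354) + 464760))/756900 = -7*1/((-47 + 464760)*(426857 + 39))/756900 = -7/(756900*(464713*426896)) = -7/756900/198384120848 = -7/756900*1/198384120848 = -7/150156941069851200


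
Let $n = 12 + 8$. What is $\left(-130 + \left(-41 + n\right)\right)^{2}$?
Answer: $22801$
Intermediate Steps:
$n = 20$
$\left(-130 + \left(-41 + n\right)\right)^{2} = \left(-130 + \left(-41 + 20\right)\right)^{2} = \left(-130 - 21\right)^{2} = \left(-151\right)^{2} = 22801$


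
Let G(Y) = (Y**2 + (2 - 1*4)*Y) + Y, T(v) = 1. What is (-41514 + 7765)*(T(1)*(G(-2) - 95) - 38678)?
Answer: 1308347483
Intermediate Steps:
G(Y) = Y**2 - Y (G(Y) = (Y**2 + (2 - 4)*Y) + Y = (Y**2 - 2*Y) + Y = Y**2 - Y)
(-41514 + 7765)*(T(1)*(G(-2) - 95) - 38678) = (-41514 + 7765)*(1*(-2*(-1 - 2) - 95) - 38678) = -33749*(1*(-2*(-3) - 95) - 38678) = -33749*(1*(6 - 95) - 38678) = -33749*(1*(-89) - 38678) = -33749*(-89 - 38678) = -33749*(-38767) = 1308347483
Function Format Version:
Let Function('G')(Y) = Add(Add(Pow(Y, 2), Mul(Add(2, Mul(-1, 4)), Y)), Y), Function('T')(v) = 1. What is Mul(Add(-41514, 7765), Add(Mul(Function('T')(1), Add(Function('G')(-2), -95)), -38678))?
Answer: 1308347483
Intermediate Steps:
Function('G')(Y) = Add(Pow(Y, 2), Mul(-1, Y)) (Function('G')(Y) = Add(Add(Pow(Y, 2), Mul(Add(2, -4), Y)), Y) = Add(Add(Pow(Y, 2), Mul(-2, Y)), Y) = Add(Pow(Y, 2), Mul(-1, Y)))
Mul(Add(-41514, 7765), Add(Mul(Function('T')(1), Add(Function('G')(-2), -95)), -38678)) = Mul(Add(-41514, 7765), Add(Mul(1, Add(Mul(-2, Add(-1, -2)), -95)), -38678)) = Mul(-33749, Add(Mul(1, Add(Mul(-2, -3), -95)), -38678)) = Mul(-33749, Add(Mul(1, Add(6, -95)), -38678)) = Mul(-33749, Add(Mul(1, -89), -38678)) = Mul(-33749, Add(-89, -38678)) = Mul(-33749, -38767) = 1308347483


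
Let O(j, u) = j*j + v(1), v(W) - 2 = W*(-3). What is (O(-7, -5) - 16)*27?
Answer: 864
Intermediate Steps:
v(W) = 2 - 3*W (v(W) = 2 + W*(-3) = 2 - 3*W)
O(j, u) = -1 + j**2 (O(j, u) = j*j + (2 - 3*1) = j**2 + (2 - 3) = j**2 - 1 = -1 + j**2)
(O(-7, -5) - 16)*27 = ((-1 + (-7)**2) - 16)*27 = ((-1 + 49) - 16)*27 = (48 - 16)*27 = 32*27 = 864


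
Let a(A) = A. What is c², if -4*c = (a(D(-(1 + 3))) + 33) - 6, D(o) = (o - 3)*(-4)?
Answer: 3025/16 ≈ 189.06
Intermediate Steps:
D(o) = 12 - 4*o (D(o) = (-3 + o)*(-4) = 12 - 4*o)
c = -55/4 (c = -(((12 - (-4)*(1 + 3)) + 33) - 6)/4 = -(((12 - (-4)*4) + 33) - 6)/4 = -(((12 - 4*(-4)) + 33) - 6)/4 = -(((12 + 16) + 33) - 6)/4 = -((28 + 33) - 6)/4 = -(61 - 6)/4 = -¼*55 = -55/4 ≈ -13.750)
c² = (-55/4)² = 3025/16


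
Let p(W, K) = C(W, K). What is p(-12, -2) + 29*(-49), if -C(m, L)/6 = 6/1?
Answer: -1457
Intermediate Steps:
C(m, L) = -36 (C(m, L) = -36/1 = -36)
p(W, K) = -36
p(-12, -2) + 29*(-49) = -36 + 29*(-49) = -36 - 1421 = -1457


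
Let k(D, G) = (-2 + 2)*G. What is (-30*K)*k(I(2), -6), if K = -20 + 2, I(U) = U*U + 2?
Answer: 0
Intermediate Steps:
I(U) = 2 + U² (I(U) = U² + 2 = 2 + U²)
k(D, G) = 0 (k(D, G) = 0*G = 0)
K = -18
(-30*K)*k(I(2), -6) = -30*(-18)*0 = 540*0 = 0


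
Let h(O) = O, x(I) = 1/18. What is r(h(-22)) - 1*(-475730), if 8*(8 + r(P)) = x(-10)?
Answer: 68503969/144 ≈ 4.7572e+5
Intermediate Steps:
x(I) = 1/18
r(P) = -1151/144 (r(P) = -8 + (1/8)*(1/18) = -8 + 1/144 = -1151/144)
r(h(-22)) - 1*(-475730) = -1151/144 - 1*(-475730) = -1151/144 + 475730 = 68503969/144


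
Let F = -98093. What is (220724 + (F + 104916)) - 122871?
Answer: 104676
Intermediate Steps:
(220724 + (F + 104916)) - 122871 = (220724 + (-98093 + 104916)) - 122871 = (220724 + 6823) - 122871 = 227547 - 122871 = 104676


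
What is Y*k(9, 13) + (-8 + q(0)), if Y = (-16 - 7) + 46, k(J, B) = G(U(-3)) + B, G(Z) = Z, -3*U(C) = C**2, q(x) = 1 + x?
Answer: 223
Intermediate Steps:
U(C) = -C**2/3
k(J, B) = -3 + B (k(J, B) = -1/3*(-3)**2 + B = -1/3*9 + B = -3 + B)
Y = 23 (Y = -23 + 46 = 23)
Y*k(9, 13) + (-8 + q(0)) = 23*(-3 + 13) + (-8 + (1 + 0)) = 23*10 + (-8 + 1) = 230 - 7 = 223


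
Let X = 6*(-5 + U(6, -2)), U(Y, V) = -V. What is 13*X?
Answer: -234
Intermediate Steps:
X = -18 (X = 6*(-5 - 1*(-2)) = 6*(-5 + 2) = 6*(-3) = -18)
13*X = 13*(-18) = -234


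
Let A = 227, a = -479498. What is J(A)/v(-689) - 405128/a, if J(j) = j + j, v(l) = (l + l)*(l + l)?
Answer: 192377192311/227627770058 ≈ 0.84514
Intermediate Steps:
v(l) = 4*l² (v(l) = (2*l)*(2*l) = 4*l²)
J(j) = 2*j
J(A)/v(-689) - 405128/a = (2*227)/((4*(-689)²)) - 405128/(-479498) = 454/((4*474721)) - 405128*(-1/479498) = 454/1898884 + 202564/239749 = 454*(1/1898884) + 202564/239749 = 227/949442 + 202564/239749 = 192377192311/227627770058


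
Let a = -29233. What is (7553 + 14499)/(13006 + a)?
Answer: -22052/16227 ≈ -1.3590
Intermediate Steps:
(7553 + 14499)/(13006 + a) = (7553 + 14499)/(13006 - 29233) = 22052/(-16227) = 22052*(-1/16227) = -22052/16227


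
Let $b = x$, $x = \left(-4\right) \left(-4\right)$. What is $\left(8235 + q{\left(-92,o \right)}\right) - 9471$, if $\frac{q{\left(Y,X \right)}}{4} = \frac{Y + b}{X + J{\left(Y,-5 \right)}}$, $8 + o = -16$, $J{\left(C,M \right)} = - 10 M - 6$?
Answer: $- \frac{6256}{5} \approx -1251.2$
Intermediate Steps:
$J{\left(C,M \right)} = -6 - 10 M$
$x = 16$
$b = 16$
$o = -24$ ($o = -8 - 16 = -24$)
$q{\left(Y,X \right)} = \frac{4 \left(16 + Y\right)}{44 + X}$ ($q{\left(Y,X \right)} = 4 \frac{Y + 16}{X - -44} = 4 \frac{16 + Y}{X + \left(-6 + 50\right)} = 4 \frac{16 + Y}{X + 44} = 4 \frac{16 + Y}{44 + X} = \frac{4 \left(16 + Y\right)}{44 + X}$)
$\left(8235 + q{\left(-92,o \right)}\right) - 9471 = \left(8235 + \frac{4 \left(16 - 92\right)}{44 - 24}\right) - 9471 = \left(8235 + 4 \cdot \frac{1}{20} \left(-76\right)\right) - 9471 = \left(8235 - \frac{76}{5}\right) - 9471 = \frac{41099}{5} - 9471 = - \frac{6256}{5}$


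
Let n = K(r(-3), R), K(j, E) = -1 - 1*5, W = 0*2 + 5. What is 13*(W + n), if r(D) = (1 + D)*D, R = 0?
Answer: -13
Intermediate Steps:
r(D) = D*(1 + D)
W = 5 (W = 0 + 5 = 5)
K(j, E) = -6 (K(j, E) = -1 - 5 = -6)
n = -6
13*(W + n) = 13*(5 - 6) = 13*(-1) = -13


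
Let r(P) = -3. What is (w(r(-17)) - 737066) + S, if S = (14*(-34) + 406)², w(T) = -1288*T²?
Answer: -743758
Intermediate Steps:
S = 4900 (S = (-476 + 406)² = (-70)² = 4900)
(w(r(-17)) - 737066) + S = (-1288*(-3)² - 737066) + 4900 = (-1288*9 - 737066) + 4900 = (-11592 - 737066) + 4900 = -748658 + 4900 = -743758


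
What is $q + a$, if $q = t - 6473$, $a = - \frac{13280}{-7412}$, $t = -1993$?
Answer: $- \frac{15684178}{1853} \approx -8464.2$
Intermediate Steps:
$a = \frac{3320}{1853}$ ($a = \left(-13280\right) \left(- \frac{1}{7412}\right) = \frac{3320}{1853} \approx 1.7917$)
$q = -8466$ ($q = -1993 - 6473 = -8466$)
$q + a = -8466 + \frac{3320}{1853} = - \frac{15684178}{1853}$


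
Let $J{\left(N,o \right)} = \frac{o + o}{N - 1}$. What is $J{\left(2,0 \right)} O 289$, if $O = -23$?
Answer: $0$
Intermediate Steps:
$J{\left(N,o \right)} = \frac{2 o}{-1 + N}$
$J{\left(2,0 \right)} O 289 = 2 \cdot 0 \frac{1}{-1 + 2} \left(-23\right) 289 = 2 \cdot 0 \cdot 1^{-1} \left(-23\right) 289 = 2 \cdot 0 \cdot 1 \left(-23\right) 289 = 0 \left(-23\right) 289 = 0 \cdot 289 = 0$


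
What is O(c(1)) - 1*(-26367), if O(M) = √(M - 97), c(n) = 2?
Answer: 26367 + I*√95 ≈ 26367.0 + 9.7468*I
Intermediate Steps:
O(M) = √(-97 + M)
O(c(1)) - 1*(-26367) = √(-97 + 2) - 1*(-26367) = √(-95) + 26367 = I*√95 + 26367 = 26367 + I*√95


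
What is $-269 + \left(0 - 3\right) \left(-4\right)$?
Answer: $-257$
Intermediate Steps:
$-269 + \left(0 - 3\right) \left(-4\right) = -269 - -12 = -269 + 12 = -257$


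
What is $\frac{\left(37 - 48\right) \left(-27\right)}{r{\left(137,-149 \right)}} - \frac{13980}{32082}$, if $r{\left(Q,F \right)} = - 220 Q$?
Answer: $- \frac{6528569}{14650780} \approx -0.44561$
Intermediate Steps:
$\frac{\left(37 - 48\right) \left(-27\right)}{r{\left(137,-149 \right)}} - \frac{13980}{32082} = \frac{\left(37 - 48\right) \left(-27\right)}{\left(-220\right) 137} - \frac{13980}{32082} = \frac{\left(-11\right) \left(-27\right)}{-30140} - \frac{2330}{5347} = 297 \left(- \frac{1}{30140}\right) - \frac{2330}{5347} = - \frac{27}{2740} - \frac{2330}{5347} = - \frac{6528569}{14650780}$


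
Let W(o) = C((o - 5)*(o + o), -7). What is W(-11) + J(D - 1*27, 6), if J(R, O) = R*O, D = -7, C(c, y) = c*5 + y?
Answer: 1549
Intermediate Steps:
C(c, y) = y + 5*c (C(c, y) = 5*c + y = y + 5*c)
W(o) = -7 + 10*o*(-5 + o) (W(o) = -7 + 5*((o - 5)*(o + o)) = -7 + 5*((-5 + o)*(2*o)) = -7 + 5*(2*o*(-5 + o)) = -7 + 10*o*(-5 + o))
J(R, O) = O*R
W(-11) + J(D - 1*27, 6) = (-7 + 10*(-11)*(-5 - 11)) + 6*(-7 - 1*27) = (-7 + 10*(-11)*(-16)) + 6*(-7 - 27) = (-7 + 1760) + 6*(-34) = 1753 - 204 = 1549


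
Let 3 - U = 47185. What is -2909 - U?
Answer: 44273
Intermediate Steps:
U = -47182 (U = 3 - 1*47185 = 3 - 47185 = -47182)
-2909 - U = -2909 - 1*(-47182) = -2909 + 47182 = 44273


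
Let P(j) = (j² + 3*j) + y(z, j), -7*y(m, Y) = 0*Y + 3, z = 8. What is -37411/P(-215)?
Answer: -261877/319057 ≈ -0.82078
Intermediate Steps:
y(m, Y) = -3/7 (y(m, Y) = -(0*Y + 3)/7 = -(0 + 3)/7 = -⅐*3 = -3/7)
P(j) = -3/7 + j² + 3*j (P(j) = (j² + 3*j) - 3/7 = -3/7 + j² + 3*j)
-37411/P(-215) = -37411/(-3/7 + (-215)² + 3*(-215)) = -37411/(-3/7 + 46225 - 645) = -37411/319057/7 = -37411*7/319057 = -261877/319057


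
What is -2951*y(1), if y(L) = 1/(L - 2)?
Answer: 2951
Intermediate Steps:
y(L) = 1/(-2 + L)
-2951*y(1) = -2951/(-2 + 1) = -2951/(-1) = -2951*(-1) = 2951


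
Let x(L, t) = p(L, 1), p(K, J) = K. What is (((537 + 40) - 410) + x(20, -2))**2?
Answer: 34969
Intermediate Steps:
x(L, t) = L
(((537 + 40) - 410) + x(20, -2))**2 = (((537 + 40) - 410) + 20)**2 = ((577 - 410) + 20)**2 = (167 + 20)**2 = 187**2 = 34969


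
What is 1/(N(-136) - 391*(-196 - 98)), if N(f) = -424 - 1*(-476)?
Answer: 1/115006 ≈ 8.6952e-6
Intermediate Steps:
N(f) = 52 (N(f) = -424 + 476 = 52)
1/(N(-136) - 391*(-196 - 98)) = 1/(52 - 391*(-196 - 98)) = 1/(52 - 391*(-294)) = 1/(52 + 114954) = 1/115006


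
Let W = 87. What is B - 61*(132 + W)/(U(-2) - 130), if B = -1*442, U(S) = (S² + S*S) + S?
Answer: -41449/124 ≈ -334.27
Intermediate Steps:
U(S) = S + 2*S² (U(S) = (S² + S²) + S = 2*S² + S = S + 2*S²)
B = -442
B - 61*(132 + W)/(U(-2) - 130) = -442 - 61*(132 + 87)/(-2*(1 + 2*(-2)) - 130) = -442 - 13359/(-2*(1 - 4) - 130) = -442 - 13359/(-2*(-3) - 130) = -442 - 13359/(6 - 130) = -442 - 13359/(-124) = -442 - 13359*(-1)/124 = -442 - 61*(-219/124) = -442 + 13359/124 = -41449/124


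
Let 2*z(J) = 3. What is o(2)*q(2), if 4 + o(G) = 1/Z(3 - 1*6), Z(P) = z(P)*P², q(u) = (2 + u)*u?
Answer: -848/27 ≈ -31.407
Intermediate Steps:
z(J) = 3/2 (z(J) = (½)*3 = 3/2)
q(u) = u*(2 + u)
Z(P) = 3*P²/2
o(G) = -106/27 (o(G) = -4 + 1/(3*(3 - 1*6)²/2) = -4 + 1/(3*(3 - 6)²/2) = -4 + 1/((3/2)*(-3)²) = -4 + 1/((3/2)*9) = -4 + 1/(27/2) = -4 + 2/27 = -106/27)
o(2)*q(2) = -212*(2 + 2)/27 = -212*4/27 = -106/27*8 = -848/27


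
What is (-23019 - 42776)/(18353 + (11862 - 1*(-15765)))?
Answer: -13159/9196 ≈ -1.4309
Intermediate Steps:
(-23019 - 42776)/(18353 + (11862 - 1*(-15765))) = -65795/(18353 + (11862 + 15765)) = -65795/(18353 + 27627) = -65795/45980 = -65795*1/45980 = -13159/9196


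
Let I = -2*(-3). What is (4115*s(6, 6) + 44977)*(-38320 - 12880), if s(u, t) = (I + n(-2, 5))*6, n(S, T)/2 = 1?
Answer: -12415846400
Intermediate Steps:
n(S, T) = 2 (n(S, T) = 2*1 = 2)
I = 6
s(u, t) = 48 (s(u, t) = (6 + 2)*6 = 8*6 = 48)
(4115*s(6, 6) + 44977)*(-38320 - 12880) = (4115*48 + 44977)*(-38320 - 12880) = (197520 + 44977)*(-51200) = 242497*(-51200) = -12415846400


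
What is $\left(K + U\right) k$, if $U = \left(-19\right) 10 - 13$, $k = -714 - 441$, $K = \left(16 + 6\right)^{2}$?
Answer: $-324555$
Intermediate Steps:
$K = 484$ ($K = 22^{2} = 484$)
$k = -1155$ ($k = -714 - 441 = -1155$)
$U = -203$ ($U = -190 - 13 = -203$)
$\left(K + U\right) k = \left(484 - 203\right) \left(-1155\right) = 281 \left(-1155\right) = -324555$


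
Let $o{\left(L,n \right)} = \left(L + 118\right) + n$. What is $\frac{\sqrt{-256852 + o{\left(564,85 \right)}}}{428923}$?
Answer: $\frac{i \sqrt{256085}}{428923} \approx 0.0011798 i$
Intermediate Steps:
$o{\left(L,n \right)} = 118 + L + n$ ($o{\left(L,n \right)} = \left(118 + L\right) + n = 118 + L + n$)
$\frac{\sqrt{-256852 + o{\left(564,85 \right)}}}{428923} = \frac{\sqrt{-256852 + \left(118 + 564 + 85\right)}}{428923} = \sqrt{-256852 + 767} \cdot \frac{1}{428923} = \sqrt{-256085} \cdot \frac{1}{428923} = i \sqrt{256085} \cdot \frac{1}{428923} = \frac{i \sqrt{256085}}{428923}$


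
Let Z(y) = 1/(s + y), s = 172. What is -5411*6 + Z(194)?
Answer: -11882555/366 ≈ -32466.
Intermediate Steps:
Z(y) = 1/(172 + y)
-5411*6 + Z(194) = -5411*6 + 1/(172 + 194) = -32466 + 1/366 = -11882555/366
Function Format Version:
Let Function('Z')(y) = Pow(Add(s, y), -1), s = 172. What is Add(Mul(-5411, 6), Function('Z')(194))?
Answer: Rational(-11882555, 366) ≈ -32466.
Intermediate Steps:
Function('Z')(y) = Pow(Add(172, y), -1)
Add(Mul(-5411, 6), Function('Z')(194)) = Add(Mul(-5411, 6), Pow(Add(172, 194), -1)) = Add(-32466, Pow(366, -1)) = Add(-32466, Rational(1, 366)) = Rational(-11882555, 366)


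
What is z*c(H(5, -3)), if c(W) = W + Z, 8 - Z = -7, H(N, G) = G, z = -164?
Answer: -1968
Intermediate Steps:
Z = 15 (Z = 8 - 1*(-7) = 8 + 7 = 15)
c(W) = 15 + W (c(W) = W + 15 = 15 + W)
z*c(H(5, -3)) = -164*(15 - 3) = -164*12 = -1968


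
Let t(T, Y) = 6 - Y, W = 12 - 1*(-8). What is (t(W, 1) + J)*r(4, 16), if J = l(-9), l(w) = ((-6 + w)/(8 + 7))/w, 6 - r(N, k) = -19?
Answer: 1150/9 ≈ 127.78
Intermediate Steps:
r(N, k) = 25 (r(N, k) = 6 - 1*(-19) = 6 + 19 = 25)
W = 20 (W = 12 + 8 = 20)
l(w) = (-⅖ + w/15)/w (l(w) = ((-6 + w)/15)/w = ((-6 + w)*(1/15))/w = (-⅖ + w/15)/w)
J = ⅑ (J = (1/15)*(-6 - 9)/(-9) = (1/15)*(-⅑)*(-15) = ⅑ ≈ 0.11111)
(t(W, 1) + J)*r(4, 16) = ((6 - 1*1) + ⅑)*25 = ((6 - 1) + ⅑)*25 = (5 + ⅑)*25 = (46/9)*25 = 1150/9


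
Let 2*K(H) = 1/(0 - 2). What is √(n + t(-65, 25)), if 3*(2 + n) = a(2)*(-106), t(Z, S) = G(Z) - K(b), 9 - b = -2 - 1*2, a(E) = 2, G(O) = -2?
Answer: I*√2679/6 ≈ 8.6265*I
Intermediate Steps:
b = 13 (b = 9 - (-2 - 1*2) = 9 - (-2 - 2) = 9 - 1*(-4) = 9 + 4 = 13)
K(H) = -¼ (K(H) = 1/(2*(0 - 2)) = (½)/(-2) = (½)*(-½) = -¼)
t(Z, S) = -7/4 (t(Z, S) = -2 - 1*(-¼) = -2 + ¼ = -7/4)
n = -218/3 (n = -2 + (2*(-106))/3 = -2 + (⅓)*(-212) = -2 - 212/3 = -218/3 ≈ -72.667)
√(n + t(-65, 25)) = √(-218/3 - 7/4) = √(-893/12) = I*√2679/6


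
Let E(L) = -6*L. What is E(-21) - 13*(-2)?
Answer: 152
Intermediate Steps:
E(-21) - 13*(-2) = -6*(-21) - 13*(-2) = 126 - 1*(-26) = 126 + 26 = 152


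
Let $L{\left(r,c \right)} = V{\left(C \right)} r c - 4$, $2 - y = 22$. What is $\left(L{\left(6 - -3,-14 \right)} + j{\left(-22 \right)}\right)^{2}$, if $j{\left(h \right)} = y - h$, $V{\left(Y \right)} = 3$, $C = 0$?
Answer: $144400$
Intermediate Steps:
$y = -20$ ($y = 2 - 22 = -20$)
$j{\left(h \right)} = -20 - h$
$L{\left(r,c \right)} = -4 + 3 c r$ ($L{\left(r,c \right)} = 3 r c - 4 = 3 c r - 4 = -4 + 3 c r$)
$\left(L{\left(6 - -3,-14 \right)} + j{\left(-22 \right)}\right)^{2} = \left(\left(-4 + 3 \left(-14\right) \left(6 - -3\right)\right) - -2\right)^{2} = \left(\left(-4 + 3 \left(-14\right) \left(6 + 3\right)\right) + \left(-20 + 22\right)\right)^{2} = \left(\left(-4 + 3 \left(-14\right) 9\right) + 2\right)^{2} = \left(\left(-4 - 378\right) + 2\right)^{2} = \left(-382 + 2\right)^{2} = \left(-380\right)^{2} = 144400$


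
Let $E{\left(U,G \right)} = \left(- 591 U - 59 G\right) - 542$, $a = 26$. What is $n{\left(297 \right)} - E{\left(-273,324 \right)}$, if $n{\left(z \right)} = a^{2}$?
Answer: $-141009$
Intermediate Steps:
$E{\left(U,G \right)} = -542 - 591 U - 59 G$
$n{\left(z \right)} = 676$ ($n{\left(z \right)} = 26^{2} = 676$)
$n{\left(297 \right)} - E{\left(-273,324 \right)} = 676 - \left(-542 - -161343 - 19116\right) = 676 - \left(-542 + 161343 - 19116\right) = 676 - 141685 = -141009$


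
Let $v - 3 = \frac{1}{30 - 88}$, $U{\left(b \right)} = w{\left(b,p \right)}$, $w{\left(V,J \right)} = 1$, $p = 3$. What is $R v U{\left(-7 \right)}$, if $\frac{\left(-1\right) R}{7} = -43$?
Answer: $\frac{52073}{58} \approx 897.81$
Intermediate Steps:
$U{\left(b \right)} = 1$
$v = \frac{173}{58}$ ($v = 3 + \frac{1}{30 - 88} = 3 + \frac{1}{-58} = 3 - \frac{1}{58} = \frac{173}{58} \approx 2.9828$)
$R = 301$ ($R = \left(-7\right) \left(-43\right) = 301$)
$R v U{\left(-7 \right)} = 301 \cdot \frac{173}{58} \cdot 1 = \frac{52073}{58} \cdot 1 = \frac{52073}{58}$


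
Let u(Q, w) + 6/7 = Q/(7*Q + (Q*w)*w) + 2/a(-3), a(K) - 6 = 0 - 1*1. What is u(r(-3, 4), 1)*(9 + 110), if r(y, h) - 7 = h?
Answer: -1581/40 ≈ -39.525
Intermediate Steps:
r(y, h) = 7 + h
a(K) = 5 (a(K) = 6 + (0 - 1*1) = 6 + (0 - 1) = 6 - 1 = 5)
u(Q, w) = -16/35 + Q/(7*Q + Q*w²) (u(Q, w) = -6/7 + (Q/(7*Q + (Q*w)*w) + 2/5) = -6/7 + (Q/(7*Q + Q*w²) + 2*(⅕)) = -6/7 + (Q/(7*Q + Q*w²) + ⅖) = -6/7 + (⅖ + Q/(7*Q + Q*w²)) = -16/35 + Q/(7*Q + Q*w²))
u(r(-3, 4), 1)*(9 + 110) = ((-77 - 16*1²)/(35*(7 + 1²)))*(9 + 110) = ((-77 - 16*1)/(35*(7 + 1)))*119 = ((1/35)*(-77 - 16)/8)*119 = ((1/35)*(⅛)*(-93))*119 = -93/280*119 = -1581/40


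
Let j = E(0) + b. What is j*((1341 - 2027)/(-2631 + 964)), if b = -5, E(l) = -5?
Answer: -6860/1667 ≈ -4.1152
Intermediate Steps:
j = -10 (j = -5 - 5 = -10)
j*((1341 - 2027)/(-2631 + 964)) = -10*(1341 - 2027)/(-2631 + 964) = -(-6860)/(-1667) = -(-6860)*(-1)/1667 = -10*686/1667 = -6860/1667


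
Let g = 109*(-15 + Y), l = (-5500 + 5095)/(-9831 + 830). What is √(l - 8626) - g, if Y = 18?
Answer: -327 + I*√698857631221/9001 ≈ -327.0 + 92.876*I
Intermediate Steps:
l = 405/9001 (l = -405/(-9001) = -405*(-1/9001) = 405/9001 ≈ 0.044995)
g = 327 (g = 109*(-15 + 18) = 109*3 = 327)
√(l - 8626) - g = √(405/9001 - 8626) - 1*327 = √(-77642221/9001) - 327 = I*√698857631221/9001 - 327 = -327 + I*√698857631221/9001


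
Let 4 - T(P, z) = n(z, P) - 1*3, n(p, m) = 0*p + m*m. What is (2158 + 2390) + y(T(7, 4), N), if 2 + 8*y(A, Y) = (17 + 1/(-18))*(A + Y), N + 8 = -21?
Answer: 633221/144 ≈ 4397.4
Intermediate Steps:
N = -29 (N = -8 - 21 = -29)
n(p, m) = m**2 (n(p, m) = 0 + m**2 = m**2)
T(P, z) = 7 - P**2 (T(P, z) = 4 - (P**2 - 1*3) = 4 - (P**2 - 3) = 4 - (-3 + P**2) = 4 + (3 - P**2) = 7 - P**2)
y(A, Y) = -1/4 + 305*A/144 + 305*Y/144 (y(A, Y) = -1/4 + ((17 + 1/(-18))*(A + Y))/8 = -1/4 + ((17 - 1/18)*(A + Y))/8 = -1/4 + (305*(A + Y)/18)/8 = -1/4 + (305*A/18 + 305*Y/18)/8 = -1/4 + (305*A/144 + 305*Y/144) = -1/4 + 305*A/144 + 305*Y/144)
(2158 + 2390) + y(T(7, 4), N) = (2158 + 2390) + (-1/4 + 305*(7 - 1*7**2)/144 + (305/144)*(-29)) = 4548 + (-1/4 + 305*(7 - 1*49)/144 - 8845/144) = 4548 + (-1/4 + 305*(7 - 49)/144 - 8845/144) = 4548 + (-1/4 + (305/144)*(-42) - 8845/144) = 4548 + (-1/4 - 2135/24 - 8845/144) = 4548 - 21691/144 = 633221/144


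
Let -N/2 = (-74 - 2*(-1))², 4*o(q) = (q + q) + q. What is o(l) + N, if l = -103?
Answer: -41781/4 ≈ -10445.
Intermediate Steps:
o(q) = 3*q/4 (o(q) = ((q + q) + q)/4 = (2*q + q)/4 = (3*q)/4 = 3*q/4)
N = -10368 (N = -2*(-74 - 2*(-1))² = -2*(-74 + 2)² = -2*(-72)² = -2*5184 = -10368)
o(l) + N = (¾)*(-103) - 10368 = -309/4 - 10368 = -41781/4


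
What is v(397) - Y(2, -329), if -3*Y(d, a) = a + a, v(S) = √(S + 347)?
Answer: -658/3 + 2*√186 ≈ -192.06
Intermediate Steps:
v(S) = √(347 + S)
Y(d, a) = -2*a/3 (Y(d, a) = -(a + a)/3 = -2*a/3)
v(397) - Y(2, -329) = √(347 + 397) - (-2)*(-329)/3 = √744 - 1*658/3 = 2*√186 - 658/3 = -658/3 + 2*√186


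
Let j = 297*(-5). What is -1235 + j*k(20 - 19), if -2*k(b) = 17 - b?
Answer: 10645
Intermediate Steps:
k(b) = -17/2 + b/2 (k(b) = -(17 - b)/2 = -17/2 + b/2)
j = -1485
-1235 + j*k(20 - 19) = -1235 - 1485*(-17/2 + (20 - 19)/2) = -1235 - 1485*(-17/2 + (½)*1) = -1235 - 1485*(-17/2 + ½) = -1235 - 1485*(-8) = -1235 + 11880 = 10645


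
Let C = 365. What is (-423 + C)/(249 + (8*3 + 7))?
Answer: -29/140 ≈ -0.20714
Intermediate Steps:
(-423 + C)/(249 + (8*3 + 7)) = (-423 + 365)/(249 + (8*3 + 7)) = -58/(249 + (24 + 7)) = -58/(249 + 31) = -58/280 = -58*1/280 = -29/140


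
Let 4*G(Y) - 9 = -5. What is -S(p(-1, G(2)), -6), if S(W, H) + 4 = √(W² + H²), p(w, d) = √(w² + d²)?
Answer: 4 - √38 ≈ -2.1644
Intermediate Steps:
G(Y) = 1 (G(Y) = 9/4 + (¼)*(-5) = 9/4 - 5/4 = 1)
p(w, d) = √(d² + w²)
S(W, H) = -4 + √(H² + W²) (S(W, H) = -4 + √(W² + H²) = -4 + √(H² + W²))
-S(p(-1, G(2)), -6) = -(-4 + √((-6)² + (√(1² + (-1)²))²)) = -(-4 + √(36 + (√(1 + 1))²)) = -(-4 + √(36 + (√2)²)) = -(-4 + √(36 + 2)) = -(-4 + √38) = 4 - √38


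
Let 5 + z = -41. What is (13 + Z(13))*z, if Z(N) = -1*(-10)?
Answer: -1058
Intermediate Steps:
z = -46 (z = -5 - 41 = -46)
Z(N) = 10
(13 + Z(13))*z = (13 + 10)*(-46) = 23*(-46) = -1058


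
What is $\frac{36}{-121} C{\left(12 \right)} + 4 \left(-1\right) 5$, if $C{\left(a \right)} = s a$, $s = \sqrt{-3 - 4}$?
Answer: $-20 - \frac{432 i \sqrt{7}}{121} \approx -20.0 - 9.446 i$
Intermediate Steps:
$s = i \sqrt{7}$ ($s = \sqrt{-7} = i \sqrt{7} \approx 2.6458 i$)
$C{\left(a \right)} = i a \sqrt{7}$ ($C{\left(a \right)} = i \sqrt{7} a = i a \sqrt{7}$)
$\frac{36}{-121} C{\left(12 \right)} + 4 \left(-1\right) 5 = \frac{36}{-121} i 12 \sqrt{7} + 4 \left(-1\right) 5 = 36 \left(- \frac{1}{121}\right) 12 i \sqrt{7} - 20 = - \frac{36 \cdot 12 i \sqrt{7}}{121} - 20 = - \frac{432 i \sqrt{7}}{121} - 20 = -20 - \frac{432 i \sqrt{7}}{121}$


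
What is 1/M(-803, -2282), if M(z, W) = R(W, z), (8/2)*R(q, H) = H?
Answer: -4/803 ≈ -0.0049813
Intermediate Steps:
R(q, H) = H/4
M(z, W) = z/4
1/M(-803, -2282) = 1/((1/4)*(-803)) = 1/(-803/4) = -4/803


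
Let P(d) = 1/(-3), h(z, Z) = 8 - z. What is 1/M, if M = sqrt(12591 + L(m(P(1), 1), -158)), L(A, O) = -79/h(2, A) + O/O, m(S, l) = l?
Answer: sqrt(452838)/75473 ≈ 0.0089162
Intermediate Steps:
P(d) = -1/3
L(A, O) = -73/6 (L(A, O) = -79/(8 - 1*2) + O/O = -79/(8 - 2) + 1 = -79/6 + 1 = -73/6)
M = sqrt(452838)/6 (M = sqrt(12591 - 73/6) = sqrt(75473/6) = sqrt(452838)/6 ≈ 112.16)
1/M = 1/(sqrt(452838)/6) = sqrt(452838)/75473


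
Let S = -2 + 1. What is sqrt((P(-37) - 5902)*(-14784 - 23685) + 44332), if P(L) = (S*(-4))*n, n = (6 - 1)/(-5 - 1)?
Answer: 10*sqrt(2272166) ≈ 15074.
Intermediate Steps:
n = -5/6 (n = 5/(-6) = 5*(-1/6) = -5/6 ≈ -0.83333)
S = -1
P(L) = -10/3 (P(L) = -1*(-4)*(-5/6) = 4*(-5/6) = -10/3)
sqrt((P(-37) - 5902)*(-14784 - 23685) + 44332) = sqrt((-10/3 - 5902)*(-14784 - 23685) + 44332) = sqrt(-17716/3*(-38469) + 44332) = sqrt(227172268 + 44332) = sqrt(227216600) = 10*sqrt(2272166)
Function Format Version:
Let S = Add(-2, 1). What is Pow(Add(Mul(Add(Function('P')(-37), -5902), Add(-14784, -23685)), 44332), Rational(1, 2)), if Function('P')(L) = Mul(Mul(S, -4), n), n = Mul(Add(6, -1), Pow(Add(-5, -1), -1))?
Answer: Mul(10, Pow(2272166, Rational(1, 2))) ≈ 15074.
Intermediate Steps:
n = Rational(-5, 6) (n = Mul(5, Pow(-6, -1)) = Mul(5, Rational(-1, 6)) = Rational(-5, 6) ≈ -0.83333)
S = -1
Function('P')(L) = Rational(-10, 3) (Function('P')(L) = Mul(Mul(-1, -4), Rational(-5, 6)) = Mul(4, Rational(-5, 6)) = Rational(-10, 3))
Pow(Add(Mul(Add(Function('P')(-37), -5902), Add(-14784, -23685)), 44332), Rational(1, 2)) = Pow(Add(Mul(Add(Rational(-10, 3), -5902), Add(-14784, -23685)), 44332), Rational(1, 2)) = Pow(Add(Mul(Rational(-17716, 3), -38469), 44332), Rational(1, 2)) = Pow(Add(227172268, 44332), Rational(1, 2)) = Pow(227216600, Rational(1, 2)) = Mul(10, Pow(2272166, Rational(1, 2)))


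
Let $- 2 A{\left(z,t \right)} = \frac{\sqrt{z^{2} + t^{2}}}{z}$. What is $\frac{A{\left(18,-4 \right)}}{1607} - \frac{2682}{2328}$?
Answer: $- \frac{447}{388} - \frac{\sqrt{85}}{28926} \approx -1.1524$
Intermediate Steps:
$A{\left(z,t \right)} = - \frac{\sqrt{t^{2} + z^{2}}}{2 z}$ ($A{\left(z,t \right)} = - \frac{\sqrt{z^{2} + t^{2}} \frac{1}{z}}{2} = - \frac{\sqrt{t^{2} + z^{2}} \frac{1}{z}}{2} = - \frac{\frac{1}{z} \sqrt{t^{2} + z^{2}}}{2} = - \frac{\sqrt{t^{2} + z^{2}}}{2 z}$)
$\frac{A{\left(18,-4 \right)}}{1607} - \frac{2682}{2328} = \frac{\left(- \frac{1}{2}\right) \frac{1}{18} \sqrt{\left(-4\right)^{2} + 18^{2}}}{1607} - \frac{2682}{2328} = \left(- \frac{1}{2}\right) \frac{1}{18} \sqrt{16 + 324} \cdot \frac{1}{1607} - \frac{447}{388} = \left(- \frac{1}{2}\right) \frac{1}{18} \sqrt{340} \cdot \frac{1}{1607} - \frac{447}{388} = \left(- \frac{1}{2}\right) \frac{1}{18} \cdot 2 \sqrt{85} \cdot \frac{1}{1607} - \frac{447}{388} = - \frac{\sqrt{85}}{18} \cdot \frac{1}{1607} - \frac{447}{388} = - \frac{\sqrt{85}}{28926} - \frac{447}{388} = - \frac{447}{388} - \frac{\sqrt{85}}{28926}$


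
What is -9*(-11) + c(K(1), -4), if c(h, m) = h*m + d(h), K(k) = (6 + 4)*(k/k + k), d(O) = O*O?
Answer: 419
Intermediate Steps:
d(O) = O²
K(k) = 10 + 10*k (K(k) = 10*(1 + k) = 10 + 10*k)
c(h, m) = h² + h*m (c(h, m) = h*m + h² = h² + h*m)
-9*(-11) + c(K(1), -4) = -9*(-11) + (10 + 10*1)*((10 + 10*1) - 4) = 99 + (10 + 10)*((10 + 10) - 4) = 99 + 20*(20 - 4) = 99 + 20*16 = 99 + 320 = 419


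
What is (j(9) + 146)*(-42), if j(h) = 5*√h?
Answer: -6762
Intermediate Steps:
(j(9) + 146)*(-42) = (5*√9 + 146)*(-42) = (5*3 + 146)*(-42) = (15 + 146)*(-42) = 161*(-42) = -6762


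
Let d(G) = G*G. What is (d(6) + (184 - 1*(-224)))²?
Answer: 197136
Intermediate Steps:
d(G) = G²
(d(6) + (184 - 1*(-224)))² = (6² + (184 - 1*(-224)))² = (36 + (184 + 224))² = (36 + 408)² = 444² = 197136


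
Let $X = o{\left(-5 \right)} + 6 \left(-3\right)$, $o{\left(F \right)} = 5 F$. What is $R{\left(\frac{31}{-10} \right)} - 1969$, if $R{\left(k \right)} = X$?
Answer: $-2012$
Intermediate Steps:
$X = -43$ ($X = 5 \left(-5\right) + 6 \left(-3\right) = -25 - 18 = -43$)
$R{\left(k \right)} = -43$
$R{\left(\frac{31}{-10} \right)} - 1969 = -43 - 1969 = -2012$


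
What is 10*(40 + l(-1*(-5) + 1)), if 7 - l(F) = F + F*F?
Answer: 50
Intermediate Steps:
l(F) = 7 - F - F² (l(F) = 7 - (F + F*F) = 7 - (F + F²) = 7 + (-F - F²) = 7 - F - F²)
10*(40 + l(-1*(-5) + 1)) = 10*(40 + (7 - (-1*(-5) + 1) - (-1*(-5) + 1)²)) = 10*(40 + (7 - (5 + 1) - (5 + 1)²)) = 10*(40 + (7 - 1*6 - 1*6²)) = 10*(40 + (7 - 6 - 1*36)) = 10*(40 + (7 - 6 - 36)) = 10*(40 - 35) = 10*5 = 50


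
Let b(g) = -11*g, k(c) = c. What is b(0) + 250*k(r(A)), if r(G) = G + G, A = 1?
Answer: 500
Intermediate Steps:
r(G) = 2*G
b(0) + 250*k(r(A)) = -11*0 + 250*(2*1) = 0 + 250*2 = 0 + 500 = 500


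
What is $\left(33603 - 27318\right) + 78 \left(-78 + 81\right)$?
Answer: $6519$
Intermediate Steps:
$\left(33603 - 27318\right) + 78 \left(-78 + 81\right) = \left(33603 - 27318\right) + 78 \cdot 3 = 6285 + 234 = 6519$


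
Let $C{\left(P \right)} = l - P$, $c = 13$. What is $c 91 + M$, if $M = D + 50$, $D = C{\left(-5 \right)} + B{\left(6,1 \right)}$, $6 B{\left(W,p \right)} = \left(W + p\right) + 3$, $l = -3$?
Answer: $\frac{3710}{3} \approx 1236.7$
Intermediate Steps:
$B{\left(W,p \right)} = \frac{1}{2} + \frac{W}{6} + \frac{p}{6}$ ($B{\left(W,p \right)} = \frac{\left(W + p\right) + 3}{6} = \frac{3 + W + p}{6} = \frac{1}{2} + \frac{W}{6} + \frac{p}{6}$)
$C{\left(P \right)} = -3 - P$
$D = \frac{11}{3}$ ($D = \left(-3 - -5\right) + \left(\frac{1}{2} + \frac{1}{6} \cdot 6 + \frac{1}{6} \cdot 1\right) = \left(-3 + 5\right) + \left(\frac{1}{2} + 1 + \frac{1}{6}\right) = 2 + \frac{5}{3} = \frac{11}{3} \approx 3.6667$)
$M = \frac{161}{3}$ ($M = \frac{11}{3} + 50 = \frac{161}{3} \approx 53.667$)
$c 91 + M = 13 \cdot 91 + \frac{161}{3} = 1183 + \frac{161}{3} = \frac{3710}{3}$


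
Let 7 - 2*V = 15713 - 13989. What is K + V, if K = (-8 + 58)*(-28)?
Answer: -4517/2 ≈ -2258.5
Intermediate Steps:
V = -1717/2 (V = 7/2 - (15713 - 13989)/2 = 7/2 - 1/2*1724 = 7/2 - 862 = -1717/2 ≈ -858.50)
K = -1400 (K = 50*(-28) = -1400)
K + V = -1400 - 1717/2 = -4517/2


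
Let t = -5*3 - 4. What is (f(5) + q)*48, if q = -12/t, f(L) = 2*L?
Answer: 9696/19 ≈ 510.32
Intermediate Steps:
t = -19 (t = -15 - 4 = -19)
q = 12/19 (q = -12/(-19) = -12*(-1/19) = 12/19 ≈ 0.63158)
(f(5) + q)*48 = (2*5 + 12/19)*48 = (10 + 12/19)*48 = (202/19)*48 = 9696/19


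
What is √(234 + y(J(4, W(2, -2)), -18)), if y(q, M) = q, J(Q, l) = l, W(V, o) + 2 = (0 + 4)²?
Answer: 2*√62 ≈ 15.748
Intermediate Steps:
W(V, o) = 14 (W(V, o) = -2 + (0 + 4)² = -2 + 4² = -2 + 16 = 14)
√(234 + y(J(4, W(2, -2)), -18)) = √(234 + 14) = √248 = 2*√62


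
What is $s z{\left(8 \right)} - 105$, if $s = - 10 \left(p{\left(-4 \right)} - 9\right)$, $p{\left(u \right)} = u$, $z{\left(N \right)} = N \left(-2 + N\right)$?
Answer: $6135$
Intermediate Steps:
$s = 130$ ($s = - 10 \left(-4 - 9\right) = \left(-10\right) \left(-13\right) = 130$)
$s z{\left(8 \right)} - 105 = 130 \cdot 8 \left(-2 + 8\right) - 105 = 130 \cdot 8 \cdot 6 - 105 = 130 \cdot 48 - 105 = 6240 - 105 = 6135$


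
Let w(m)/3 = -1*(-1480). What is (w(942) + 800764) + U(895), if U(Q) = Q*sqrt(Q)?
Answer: 805204 + 895*sqrt(895) ≈ 8.3198e+5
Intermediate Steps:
w(m) = 4440 (w(m) = 3*(-1*(-1480)) = 3*1480 = 4440)
U(Q) = Q**(3/2)
(w(942) + 800764) + U(895) = (4440 + 800764) + 895**(3/2) = 805204 + 895*sqrt(895)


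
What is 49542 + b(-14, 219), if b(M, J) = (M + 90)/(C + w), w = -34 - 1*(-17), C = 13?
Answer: 49523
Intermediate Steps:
w = -17 (w = -34 + 17 = -17)
b(M, J) = -45/2 - M/4 (b(M, J) = (M + 90)/(13 - 17) = (90 + M)/(-4) = (90 + M)*(-¼) = -45/2 - M/4)
49542 + b(-14, 219) = 49542 + (-45/2 - ¼*(-14)) = 49542 + (-45/2 + 7/2) = 49542 - 19 = 49523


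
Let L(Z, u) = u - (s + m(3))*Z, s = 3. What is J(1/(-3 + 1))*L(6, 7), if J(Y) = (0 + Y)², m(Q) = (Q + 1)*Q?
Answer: -83/4 ≈ -20.750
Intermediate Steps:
m(Q) = Q*(1 + Q) (m(Q) = (1 + Q)*Q = Q*(1 + Q))
L(Z, u) = u - 15*Z (L(Z, u) = u - (3 + 3*(1 + 3))*Z = u - (3 + 3*4)*Z = u - (3 + 12)*Z = u - 15*Z)
J(Y) = Y²
J(1/(-3 + 1))*L(6, 7) = (1/(-3 + 1))²*(7 - 15*6) = (1/(-2))²*(7 - 90) = (-½)²*(-83) = (¼)*(-83) = -83/4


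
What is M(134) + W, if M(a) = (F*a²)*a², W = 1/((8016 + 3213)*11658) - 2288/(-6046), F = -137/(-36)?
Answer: 485557358327305790263/395733922686 ≈ 1.2270e+9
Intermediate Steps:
F = 137/36 (F = -137*(-1/36) = 137/36 ≈ 3.8056)
W = 149758391231/395733922686 (W = (1/11658)/11229 - 2288*(-1/6046) = (1/11229)*(1/11658) + 1144/3023 = 1/130907682 + 1144/3023 = 149758391231/395733922686 ≈ 0.37843)
M(a) = 137*a⁴/36 (M(a) = (137*a²/36)*a² = 137*a⁴/36)
M(134) + W = (137/36)*134⁴ + 149758391231/395733922686 = (137/36)*322417936 + 149758391231/395733922686 = 11042814308/9 + 149758391231/395733922686 = 485557358327305790263/395733922686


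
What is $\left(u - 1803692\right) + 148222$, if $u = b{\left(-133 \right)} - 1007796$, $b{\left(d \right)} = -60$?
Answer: $-2663326$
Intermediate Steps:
$u = -1007856$ ($u = -60 - 1007796 = -1007856$)
$\left(u - 1803692\right) + 148222 = \left(-1007856 - 1803692\right) + 148222 = -2811548 + 148222 = -2663326$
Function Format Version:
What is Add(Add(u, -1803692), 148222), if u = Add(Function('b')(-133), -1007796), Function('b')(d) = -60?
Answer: -2663326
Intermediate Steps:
u = -1007856 (u = Add(-60, -1007796) = -1007856)
Add(Add(u, -1803692), 148222) = Add(Add(-1007856, -1803692), 148222) = Add(-2811548, 148222) = -2663326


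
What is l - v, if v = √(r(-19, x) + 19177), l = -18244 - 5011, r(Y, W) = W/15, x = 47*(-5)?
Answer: -23255 - 2*√43113/3 ≈ -23393.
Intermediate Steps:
x = -235
r(Y, W) = W/15 (r(Y, W) = W*(1/15) = W/15)
l = -23255
v = 2*√43113/3 (v = √((1/15)*(-235) + 19177) = √(-47/3 + 19177) = √(57484/3) = 2*√43113/3 ≈ 138.42)
l - v = -23255 - 2*√43113/3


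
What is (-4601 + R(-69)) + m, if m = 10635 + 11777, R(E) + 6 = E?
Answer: 17736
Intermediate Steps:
R(E) = -6 + E
m = 22412
(-4601 + R(-69)) + m = (-4601 + (-6 - 69)) + 22412 = (-4601 - 75) + 22412 = -4676 + 22412 = 17736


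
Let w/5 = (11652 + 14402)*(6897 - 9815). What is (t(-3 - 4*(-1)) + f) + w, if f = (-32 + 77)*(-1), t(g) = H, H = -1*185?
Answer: -380128090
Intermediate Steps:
H = -185
t(g) = -185
f = -45 (f = 45*(-1) = -45)
w = -380127860 (w = 5*((11652 + 14402)*(6897 - 9815)) = 5*(26054*(-2918)) = 5*(-76025572) = -380127860)
(t(-3 - 4*(-1)) + f) + w = (-185 - 45) - 380127860 = -230 - 380127860 = -380128090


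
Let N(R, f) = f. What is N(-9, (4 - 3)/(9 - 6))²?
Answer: ⅑ ≈ 0.11111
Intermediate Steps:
N(-9, (4 - 3)/(9 - 6))² = ((4 - 3)/(9 - 6))² = (1/3)² = (1*(⅓))² = (⅓)² = ⅑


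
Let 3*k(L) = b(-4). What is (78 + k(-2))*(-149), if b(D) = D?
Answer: -34270/3 ≈ -11423.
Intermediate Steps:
k(L) = -4/3 (k(L) = (⅓)*(-4) = -4/3)
(78 + k(-2))*(-149) = (78 - 4/3)*(-149) = (230/3)*(-149) = -34270/3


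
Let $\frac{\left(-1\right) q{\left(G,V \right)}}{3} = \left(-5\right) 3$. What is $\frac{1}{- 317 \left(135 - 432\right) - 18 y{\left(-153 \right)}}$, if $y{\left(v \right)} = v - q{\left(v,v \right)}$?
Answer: $\frac{1}{97713} \approx 1.0234 \cdot 10^{-5}$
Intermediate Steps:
$q{\left(G,V \right)} = 45$ ($q{\left(G,V \right)} = - 3 \left(\left(-5\right) 3\right) = \left(-3\right) \left(-15\right) = 45$)
$y{\left(v \right)} = -45 + v$ ($y{\left(v \right)} = v - 45 = -45 + v$)
$\frac{1}{- 317 \left(135 - 432\right) - 18 y{\left(-153 \right)}} = \frac{1}{- 317 \left(135 - 432\right) - 18 \left(-45 - 153\right)} = \frac{1}{\left(-317\right) \left(-297\right) - -3564} = \frac{1}{94149 + 3564} = \frac{1}{97713}$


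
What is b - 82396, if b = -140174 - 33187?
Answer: -255757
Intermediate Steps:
b = -173361
b - 82396 = -173361 - 82396 = -255757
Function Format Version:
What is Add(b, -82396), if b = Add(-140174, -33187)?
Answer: -255757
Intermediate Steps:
b = -173361
Add(b, -82396) = Add(-173361, -82396) = -255757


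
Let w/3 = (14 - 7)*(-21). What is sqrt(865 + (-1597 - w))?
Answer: I*sqrt(291) ≈ 17.059*I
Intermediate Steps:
w = -441 (w = 3*((14 - 7)*(-21)) = 3*(7*(-21)) = 3*(-147) = -441)
sqrt(865 + (-1597 - w)) = sqrt(865 + (-1597 - 1*(-441))) = sqrt(865 + (-1597 + 441)) = sqrt(865 - 1156) = sqrt(-291) = I*sqrt(291)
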